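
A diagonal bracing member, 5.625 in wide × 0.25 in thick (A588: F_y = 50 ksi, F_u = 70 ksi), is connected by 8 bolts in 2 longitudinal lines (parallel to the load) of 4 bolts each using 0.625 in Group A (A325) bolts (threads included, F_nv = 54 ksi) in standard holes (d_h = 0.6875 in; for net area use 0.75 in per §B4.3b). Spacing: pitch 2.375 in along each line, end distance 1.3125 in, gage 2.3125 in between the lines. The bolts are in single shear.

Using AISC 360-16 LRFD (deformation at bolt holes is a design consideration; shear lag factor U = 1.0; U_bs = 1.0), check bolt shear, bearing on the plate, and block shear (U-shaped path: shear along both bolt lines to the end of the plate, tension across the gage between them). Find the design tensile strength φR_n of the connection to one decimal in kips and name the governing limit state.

Bolt shear: A_b = π(0.625)²/4 = 0.3068 in². φR_n = 0.75 × 54 × 0.3068 × 8 × 1 = 99.4 kips.
Bearing (0.25 in plate, F_u = 70 ksi): end bolts L_c = 1.3125 − 0.6875/2 = 0.96875, R_n = min(1.2×0.96875×0.25×70, 2.4×0.625×0.25×70) = 20.344 kips/bolt; interior L_c = 2.375 − 0.6875 = 1.6875, R_n = 26.25 kips/bolt. φR_n = 0.75 × (2×20.344 + 6×26.25) = 148.6 kips.
Block shear: shear path 2×[1.3125+3×2.375] = 2×8.4375 in, A_gv = 4.2188, A_nv = 2×(8.4375 − 3.5×0.75)×0.25 = 2.9063 in²; tension across gage: (2.3125 − 1×0.75)×0.25 = 0.39063 in². R_n = min(0.6×70×2.9063, 0.6×50×4.2188) + 1.0×70×0.39063 = min(122.06, 126.56) + 27.344 = 149.4 kips. φR_n = 0.75 × 149.4 = 112.1 kips.
Governing: min(99.4, 148.6, 112.1) = 99.4 kips → bolt shear.

99.4 kips (bolt shear governs)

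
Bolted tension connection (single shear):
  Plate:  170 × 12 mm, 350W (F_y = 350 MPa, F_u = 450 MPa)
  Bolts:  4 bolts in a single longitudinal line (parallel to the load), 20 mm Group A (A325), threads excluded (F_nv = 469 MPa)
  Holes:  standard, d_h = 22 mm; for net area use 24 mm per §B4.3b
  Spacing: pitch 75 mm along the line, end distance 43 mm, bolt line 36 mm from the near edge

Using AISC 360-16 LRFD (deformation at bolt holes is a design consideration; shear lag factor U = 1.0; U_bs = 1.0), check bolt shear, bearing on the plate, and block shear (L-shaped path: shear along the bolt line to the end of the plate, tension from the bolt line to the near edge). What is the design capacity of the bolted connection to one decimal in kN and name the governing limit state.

442.0 kN (bolt shear governs)

Bolt shear: A_b = π(20)²/4 = 314.16 mm². φR_n = 0.75 × 469 × 314.16 × 4 × 1 = 442.0 kN.
Bearing (12 mm plate, F_u = 450 MPa): end bolts L_c = 43 − 22/2 = 32, R_n = min(1.2×32×12×450, 2.4×20×12×450) = 207.36 kN/bolt; interior L_c = 75 − 22 = 53, R_n = 259.2 kN/bolt. φR_n = 0.75 × (1×207.36 + 3×259.2) = 738.7 kN.
Block shear: shear path 1×[43+3×75] = 1×268 mm, A_gv = 3216, A_nv = 1×(268 − 3.5×24)×12 = 2208 mm²; tension to near edge: (36 − 0.5×24)×12 = 288 mm². R_n = min(0.6×450×2208, 0.6×350×3216) + 1.0×450×288 = min(596.16, 675.36) + 129.6 = 725.76 kN. φR_n = 0.75 × 725.76 = 544.3 kN.
Governing: min(442.0, 738.7, 544.3) = 442.0 kN → bolt shear.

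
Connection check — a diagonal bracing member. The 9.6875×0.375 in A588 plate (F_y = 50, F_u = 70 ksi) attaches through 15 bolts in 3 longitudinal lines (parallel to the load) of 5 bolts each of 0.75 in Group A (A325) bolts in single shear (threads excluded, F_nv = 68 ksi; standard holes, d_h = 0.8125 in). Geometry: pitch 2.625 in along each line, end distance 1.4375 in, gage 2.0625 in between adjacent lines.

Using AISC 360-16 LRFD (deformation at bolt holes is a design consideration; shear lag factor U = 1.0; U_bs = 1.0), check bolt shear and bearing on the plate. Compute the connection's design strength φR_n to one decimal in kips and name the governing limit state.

338.0 kips (bolt shear governs)

Bolt shear: A_b = π(0.75)²/4 = 0.44179 in². φR_n = 0.75 × 68 × 0.44179 × 15 × 1 = 338.0 kips.
Bearing (0.375 in plate, F_u = 70 ksi): end bolts L_c = 1.4375 − 0.8125/2 = 1.03125, R_n = min(1.2×1.03125×0.375×70, 2.4×0.75×0.375×70) = 32.484 kips/bolt; interior L_c = 2.625 − 0.8125 = 1.8125, R_n = 47.25 kips/bolt. φR_n = 0.75 × (3×32.484 + 12×47.25) = 498.3 kips.
Governing: min(338.0, 498.3) = 338.0 kips → bolt shear.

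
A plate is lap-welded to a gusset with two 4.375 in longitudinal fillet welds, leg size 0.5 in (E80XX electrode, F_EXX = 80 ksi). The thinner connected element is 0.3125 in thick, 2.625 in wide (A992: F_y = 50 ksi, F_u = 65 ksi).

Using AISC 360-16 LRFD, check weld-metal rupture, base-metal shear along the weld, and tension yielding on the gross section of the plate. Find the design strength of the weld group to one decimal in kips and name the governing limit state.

Weld metal: throat = 0.707×0.5 = 0.3535 in, L = 2×4.375 = 8.75 in. φR_n = 0.75 × 0.6 × 80 × 0.3535 × 8.75 = 111.4 kips.
Base metal shear (0.3125 in plate): yield φR_n = 1.0×0.6×50×0.3125×8.75 = 82.0 kips; rupture φR_n = 0.75×0.6×65×0.3125×8.75 = 80.0 kips; take 80.0 kips (rupture).
Tension yield (gross): A_g = 2.625×0.3125 = 0.82031 in². φR_n = 0.90 × 50 × 0.82031 = 36.9 kips.
Governing: min(111.4, 80.0, 36.9) = 36.9 kips → gross-section yield.

36.9 kips (gross-section yield governs)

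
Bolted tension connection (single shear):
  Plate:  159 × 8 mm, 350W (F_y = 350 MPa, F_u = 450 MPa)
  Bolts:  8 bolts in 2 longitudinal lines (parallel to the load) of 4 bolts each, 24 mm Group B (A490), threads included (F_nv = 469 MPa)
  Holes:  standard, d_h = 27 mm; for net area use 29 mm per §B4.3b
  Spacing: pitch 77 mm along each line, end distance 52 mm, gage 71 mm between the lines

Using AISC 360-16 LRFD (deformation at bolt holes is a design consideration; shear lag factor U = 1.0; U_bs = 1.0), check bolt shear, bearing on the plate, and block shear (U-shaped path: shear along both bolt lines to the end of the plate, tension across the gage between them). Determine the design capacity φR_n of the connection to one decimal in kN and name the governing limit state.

701.5 kN (block shear governs)

Bolt shear: A_b = π(24)²/4 = 452.39 mm². φR_n = 0.75 × 469 × 452.39 × 8 × 1 = 1273.0 kN.
Bearing (8 mm plate, F_u = 450 MPa): end bolts L_c = 52 − 27/2 = 38.5, R_n = min(1.2×38.5×8×450, 2.4×24×8×450) = 166.32 kN/bolt; interior L_c = 77 − 27 = 50, R_n = 207.36 kN/bolt. φR_n = 0.75 × (2×166.32 + 6×207.36) = 1182.6 kN.
Block shear: shear path 2×[52+3×77] = 2×283 mm, A_gv = 4528, A_nv = 2×(283 − 3.5×29)×8 = 2904 mm²; tension across gage: (71 − 1×29)×8 = 336 mm². R_n = min(0.6×450×2904, 0.6×350×4528) + 1.0×450×336 = min(784.08, 950.88) + 151.2 = 935.28 kN. φR_n = 0.75 × 935.28 = 701.5 kN.
Governing: min(1273.0, 1182.6, 701.5) = 701.5 kN → block shear.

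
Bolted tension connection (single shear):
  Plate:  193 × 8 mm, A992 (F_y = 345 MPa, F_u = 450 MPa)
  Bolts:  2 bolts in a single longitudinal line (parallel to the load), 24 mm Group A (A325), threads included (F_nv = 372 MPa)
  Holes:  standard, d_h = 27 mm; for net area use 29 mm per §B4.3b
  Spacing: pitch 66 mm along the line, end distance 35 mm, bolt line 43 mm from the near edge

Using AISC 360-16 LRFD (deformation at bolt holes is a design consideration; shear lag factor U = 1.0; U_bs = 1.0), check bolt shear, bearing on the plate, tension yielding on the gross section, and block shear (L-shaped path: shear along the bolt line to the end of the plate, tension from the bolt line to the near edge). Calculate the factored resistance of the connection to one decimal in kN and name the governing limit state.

Bolt shear: A_b = π(24)²/4 = 452.39 mm². φR_n = 0.75 × 372 × 452.39 × 2 × 1 = 252.4 kN.
Bearing (8 mm plate, F_u = 450 MPa): end bolts L_c = 35 − 27/2 = 21.5, R_n = min(1.2×21.5×8×450, 2.4×24×8×450) = 92.88 kN/bolt; interior L_c = 66 − 27 = 39, R_n = 168.48 kN/bolt. φR_n = 0.75 × (1×92.88 + 1×168.48) = 196.0 kN.
Tension yield (gross): A_g = 193×8 = 1544 mm². φR_n = 0.90 × 345 × 1544 = 479.4 kN.
Block shear: shear path 1×[35+1×66] = 1×101 mm, A_gv = 808, A_nv = 1×(101 − 1.5×29)×8 = 460 mm²; tension to near edge: (43 − 0.5×29)×8 = 228 mm². R_n = min(0.6×450×460, 0.6×345×808) + 1.0×450×228 = min(124.2, 167.26) + 102.6 = 226.8 kN. φR_n = 0.75 × 226.8 = 170.1 kN.
Governing: min(252.4, 196.0, 479.4, 170.1) = 170.1 kN → block shear.

170.1 kN (block shear governs)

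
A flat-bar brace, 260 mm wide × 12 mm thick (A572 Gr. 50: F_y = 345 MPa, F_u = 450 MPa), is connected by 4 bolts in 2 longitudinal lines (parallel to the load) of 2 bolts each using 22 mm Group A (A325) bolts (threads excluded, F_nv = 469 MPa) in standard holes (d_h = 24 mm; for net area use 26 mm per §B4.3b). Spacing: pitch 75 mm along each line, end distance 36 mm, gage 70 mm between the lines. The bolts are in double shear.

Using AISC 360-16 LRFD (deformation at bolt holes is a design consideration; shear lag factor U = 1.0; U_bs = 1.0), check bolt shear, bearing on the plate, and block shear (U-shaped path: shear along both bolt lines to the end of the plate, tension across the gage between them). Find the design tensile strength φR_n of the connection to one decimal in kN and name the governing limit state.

528.1 kN (block shear governs)

Bolt shear: A_b = π(22)²/4 = 380.13 mm². φR_n = 0.75 × 469 × 380.13 × 4 × 2 = 1069.7 kN.
Bearing (12 mm plate, F_u = 450 MPa): end bolts L_c = 36 − 24/2 = 24, R_n = min(1.2×24×12×450, 2.4×22×12×450) = 155.52 kN/bolt; interior L_c = 75 − 24 = 51, R_n = 285.12 kN/bolt. φR_n = 0.75 × (2×155.52 + 2×285.12) = 661.0 kN.
Block shear: shear path 2×[36+1×75] = 2×111 mm, A_gv = 2664, A_nv = 2×(111 − 1.5×26)×12 = 1728 mm²; tension across gage: (70 − 1×26)×12 = 528 mm². R_n = min(0.6×450×1728, 0.6×345×2664) + 1.0×450×528 = min(466.56, 551.45) + 237.6 = 704.16 kN. φR_n = 0.75 × 704.16 = 528.1 kN.
Governing: min(1069.7, 661.0, 528.1) = 528.1 kN → block shear.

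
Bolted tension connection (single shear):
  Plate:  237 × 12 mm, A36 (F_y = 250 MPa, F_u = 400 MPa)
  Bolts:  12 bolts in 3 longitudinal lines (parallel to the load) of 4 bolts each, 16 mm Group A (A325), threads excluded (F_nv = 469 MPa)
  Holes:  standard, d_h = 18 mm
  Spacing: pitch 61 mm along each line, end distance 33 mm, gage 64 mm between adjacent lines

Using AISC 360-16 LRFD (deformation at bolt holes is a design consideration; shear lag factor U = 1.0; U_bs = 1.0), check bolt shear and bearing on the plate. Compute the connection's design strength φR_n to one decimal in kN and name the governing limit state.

Bolt shear: A_b = π(16)²/4 = 201.06 mm². φR_n = 0.75 × 469 × 201.06 × 12 × 1 = 848.7 kN.
Bearing (12 mm plate, F_u = 400 MPa): end bolts L_c = 33 − 18/2 = 24, R_n = min(1.2×24×12×400, 2.4×16×12×400) = 138.24 kN/bolt; interior L_c = 61 − 18 = 43, R_n = 184.32 kN/bolt. φR_n = 0.75 × (3×138.24 + 9×184.32) = 1555.2 kN.
Governing: min(848.7, 1555.2) = 848.7 kN → bolt shear.

848.7 kN (bolt shear governs)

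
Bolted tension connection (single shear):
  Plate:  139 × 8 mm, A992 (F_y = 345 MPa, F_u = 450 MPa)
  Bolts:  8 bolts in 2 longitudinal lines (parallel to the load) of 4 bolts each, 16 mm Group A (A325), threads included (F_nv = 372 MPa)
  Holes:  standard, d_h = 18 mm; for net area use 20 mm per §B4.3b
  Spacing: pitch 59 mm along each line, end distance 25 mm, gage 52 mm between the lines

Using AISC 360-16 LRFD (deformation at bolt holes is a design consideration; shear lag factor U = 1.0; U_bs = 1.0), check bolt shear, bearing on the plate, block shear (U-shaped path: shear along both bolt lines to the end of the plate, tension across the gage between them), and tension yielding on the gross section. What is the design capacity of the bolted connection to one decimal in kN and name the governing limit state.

Bolt shear: A_b = π(16)²/4 = 201.06 mm². φR_n = 0.75 × 372 × 201.06 × 8 × 1 = 448.8 kN.
Bearing (8 mm plate, F_u = 450 MPa): end bolts L_c = 25 − 18/2 = 16, R_n = min(1.2×16×8×450, 2.4×16×8×450) = 69.12 kN/bolt; interior L_c = 59 − 18 = 41, R_n = 138.24 kN/bolt. φR_n = 0.75 × (2×69.12 + 6×138.24) = 725.8 kN.
Block shear: shear path 2×[25+3×59] = 2×202 mm, A_gv = 3232, A_nv = 2×(202 − 3.5×20)×8 = 2112 mm²; tension across gage: (52 − 1×20)×8 = 256 mm². R_n = min(0.6×450×2112, 0.6×345×3232) + 1.0×450×256 = min(570.24, 669.02) + 115.2 = 685.44 kN. φR_n = 0.75 × 685.44 = 514.1 kN.
Tension yield (gross): A_g = 139×8 = 1112 mm². φR_n = 0.90 × 345 × 1112 = 345.3 kN.
Governing: min(448.8, 725.8, 514.1, 345.3) = 345.3 kN → gross-section yield.

345.3 kN (gross-section yield governs)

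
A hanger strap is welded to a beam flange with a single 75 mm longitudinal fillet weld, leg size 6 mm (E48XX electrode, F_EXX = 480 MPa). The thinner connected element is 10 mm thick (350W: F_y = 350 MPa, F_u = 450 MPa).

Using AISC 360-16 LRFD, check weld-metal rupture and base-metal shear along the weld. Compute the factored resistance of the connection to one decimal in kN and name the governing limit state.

68.7 kN (weld metal governs)

Weld metal: throat = 0.707×6 = 4.242 mm, L = 75 mm. φR_n = 0.75 × 0.6 × 480 × 4.242 × 75 = 68.7 kN.
Base metal shear (10 mm plate): yield φR_n = 1.0×0.6×350×10×75 = 157.5 kN; rupture φR_n = 0.75×0.6×450×10×75 = 151.9 kN; take 151.9 kN (rupture).
Governing: min(68.7, 151.9) = 68.7 kN → weld metal.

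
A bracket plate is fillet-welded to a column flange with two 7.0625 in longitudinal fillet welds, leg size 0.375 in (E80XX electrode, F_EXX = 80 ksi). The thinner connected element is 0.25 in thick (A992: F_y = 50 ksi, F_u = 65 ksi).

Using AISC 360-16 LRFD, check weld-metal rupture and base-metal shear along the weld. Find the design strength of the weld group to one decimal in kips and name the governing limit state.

103.3 kips (base-metal shear governs)

Weld metal: throat = 0.707×0.375 = 0.26513 in, L = 2×7.0625 = 14.125 in. φR_n = 0.75 × 0.6 × 80 × 0.26513 × 14.125 = 134.8 kips.
Base metal shear (0.25 in plate): yield φR_n = 1.0×0.6×50×0.25×14.125 = 105.9 kips; rupture φR_n = 0.75×0.6×65×0.25×14.125 = 103.3 kips; take 103.3 kips (rupture).
Governing: min(134.8, 103.3) = 103.3 kips → base-metal shear.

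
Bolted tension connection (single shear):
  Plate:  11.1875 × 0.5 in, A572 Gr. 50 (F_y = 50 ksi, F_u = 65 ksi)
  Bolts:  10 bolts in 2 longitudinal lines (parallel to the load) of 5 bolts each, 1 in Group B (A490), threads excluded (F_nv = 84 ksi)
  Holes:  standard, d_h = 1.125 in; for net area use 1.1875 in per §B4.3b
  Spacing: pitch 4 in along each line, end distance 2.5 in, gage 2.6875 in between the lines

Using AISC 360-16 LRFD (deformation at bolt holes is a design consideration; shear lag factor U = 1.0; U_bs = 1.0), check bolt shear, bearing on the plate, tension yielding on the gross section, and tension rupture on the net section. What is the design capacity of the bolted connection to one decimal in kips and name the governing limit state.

Bolt shear: A_b = π(1)²/4 = 0.7854 in². φR_n = 0.75 × 84 × 0.7854 × 10 × 1 = 494.8 kips.
Bearing (0.5 in plate, F_u = 65 ksi): end bolts L_c = 2.5 − 1.125/2 = 1.9375, R_n = min(1.2×1.9375×0.5×65, 2.4×1×0.5×65) = 75.563 kips/bolt; interior L_c = 4 − 1.125 = 2.875, R_n = 78 kips/bolt. φR_n = 0.75 × (2×75.563 + 8×78) = 581.3 kips.
Tension yield (gross): A_g = 11.1875×0.5 = 5.5938 in². φR_n = 0.90 × 50 × 5.5938 = 251.7 kips.
Tension rupture (net): A_n = (11.1875 − 2×1.1875)×0.5 = 4.4063 in² (U = 1.0, A_e = A_n). φR_n = 0.75 × 65 × 4.4063 = 214.8 kips.
Governing: min(494.8, 581.3, 251.7, 214.8) = 214.8 kips → net-section rupture.

214.8 kips (net-section rupture governs)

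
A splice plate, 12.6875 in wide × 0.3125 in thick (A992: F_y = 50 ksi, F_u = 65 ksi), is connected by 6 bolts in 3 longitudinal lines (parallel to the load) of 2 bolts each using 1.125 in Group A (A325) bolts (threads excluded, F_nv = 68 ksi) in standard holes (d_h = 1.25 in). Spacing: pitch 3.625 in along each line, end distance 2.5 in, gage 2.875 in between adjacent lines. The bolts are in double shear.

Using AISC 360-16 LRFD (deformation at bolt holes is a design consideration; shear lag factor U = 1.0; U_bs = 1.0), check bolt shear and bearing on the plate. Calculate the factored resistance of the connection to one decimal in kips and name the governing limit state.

Bolt shear: A_b = π(1.125)²/4 = 0.99402 in². φR_n = 0.75 × 68 × 0.99402 × 6 × 2 = 608.3 kips.
Bearing (0.3125 in plate, F_u = 65 ksi): end bolts L_c = 2.5 − 1.25/2 = 1.875, R_n = min(1.2×1.875×0.3125×65, 2.4×1.125×0.3125×65) = 45.703 kips/bolt; interior L_c = 3.625 − 1.25 = 2.375, R_n = 54.844 kips/bolt. φR_n = 0.75 × (3×45.703 + 3×54.844) = 226.2 kips.
Governing: min(608.3, 226.2) = 226.2 kips → bearing.

226.2 kips (bearing governs)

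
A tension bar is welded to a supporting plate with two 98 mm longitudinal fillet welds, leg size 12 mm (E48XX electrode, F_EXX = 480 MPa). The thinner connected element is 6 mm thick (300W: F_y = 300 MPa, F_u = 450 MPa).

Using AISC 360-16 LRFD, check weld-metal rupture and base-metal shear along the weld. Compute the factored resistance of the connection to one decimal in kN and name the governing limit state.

211.7 kN (base-metal shear governs)

Weld metal: throat = 0.707×12 = 8.484 mm, L = 2×98 = 196 mm. φR_n = 0.75 × 0.6 × 480 × 8.484 × 196 = 359.2 kN.
Base metal shear (6 mm plate): yield φR_n = 1.0×0.6×300×6×196 = 211.7 kN; rupture φR_n = 0.75×0.6×450×6×196 = 238.1 kN; take 211.7 kN (yield).
Governing: min(359.2, 211.7) = 211.7 kN → base-metal shear.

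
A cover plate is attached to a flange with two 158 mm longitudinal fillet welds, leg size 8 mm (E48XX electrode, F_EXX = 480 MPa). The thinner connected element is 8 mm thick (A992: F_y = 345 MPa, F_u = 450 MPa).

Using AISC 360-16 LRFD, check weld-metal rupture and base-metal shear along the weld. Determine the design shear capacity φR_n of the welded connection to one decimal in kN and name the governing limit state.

Weld metal: throat = 0.707×8 = 5.656 mm, L = 2×158 = 316 mm. φR_n = 0.75 × 0.6 × 480 × 5.656 × 316 = 386.1 kN.
Base metal shear (8 mm plate): yield φR_n = 1.0×0.6×345×8×316 = 523.3 kN; rupture φR_n = 0.75×0.6×450×8×316 = 511.9 kN; take 511.9 kN (rupture).
Governing: min(386.1, 511.9) = 386.1 kN → weld metal.

386.1 kN (weld metal governs)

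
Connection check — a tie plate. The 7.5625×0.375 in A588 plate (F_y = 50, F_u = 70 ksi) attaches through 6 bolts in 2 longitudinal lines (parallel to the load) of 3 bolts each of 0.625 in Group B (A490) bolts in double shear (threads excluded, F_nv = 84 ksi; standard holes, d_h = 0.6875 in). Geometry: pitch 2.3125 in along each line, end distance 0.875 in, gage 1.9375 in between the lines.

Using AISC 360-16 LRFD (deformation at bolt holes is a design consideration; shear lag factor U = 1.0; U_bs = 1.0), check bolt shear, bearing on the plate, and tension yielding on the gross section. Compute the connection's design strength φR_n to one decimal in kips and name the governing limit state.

127.6 kips (gross-section yield governs)

Bolt shear: A_b = π(0.625)²/4 = 0.3068 in². φR_n = 0.75 × 84 × 0.3068 × 6 × 2 = 231.9 kips.
Bearing (0.375 in plate, F_u = 70 ksi): end bolts L_c = 0.875 − 0.6875/2 = 0.53125, R_n = min(1.2×0.53125×0.375×70, 2.4×0.625×0.375×70) = 16.734 kips/bolt; interior L_c = 2.3125 − 0.6875 = 1.625, R_n = 39.375 kips/bolt. φR_n = 0.75 × (2×16.734 + 4×39.375) = 143.2 kips.
Tension yield (gross): A_g = 7.5625×0.375 = 2.8359 in². φR_n = 0.90 × 50 × 2.8359 = 127.6 kips.
Governing: min(231.9, 143.2, 127.6) = 127.6 kips → gross-section yield.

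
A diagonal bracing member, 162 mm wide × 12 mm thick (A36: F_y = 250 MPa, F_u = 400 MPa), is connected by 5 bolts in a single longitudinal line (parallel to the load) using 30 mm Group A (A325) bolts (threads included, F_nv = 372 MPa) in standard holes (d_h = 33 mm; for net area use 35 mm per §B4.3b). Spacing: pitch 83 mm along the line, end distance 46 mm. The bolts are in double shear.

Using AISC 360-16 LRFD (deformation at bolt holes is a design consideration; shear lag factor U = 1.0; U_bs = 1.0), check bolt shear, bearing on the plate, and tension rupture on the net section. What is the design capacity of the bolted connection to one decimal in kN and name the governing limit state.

457.2 kN (net-section rupture governs)

Bolt shear: A_b = π(30)²/4 = 706.86 mm². φR_n = 0.75 × 372 × 706.86 × 5 × 2 = 1972.1 kN.
Bearing (12 mm plate, F_u = 400 MPa): end bolts L_c = 46 − 33/2 = 29.5, R_n = min(1.2×29.5×12×400, 2.4×30×12×400) = 169.92 kN/bolt; interior L_c = 83 − 33 = 50, R_n = 288 kN/bolt. φR_n = 0.75 × (1×169.92 + 4×288) = 991.4 kN.
Tension rupture (net): A_n = (162 − 1×35)×12 = 1524 mm² (U = 1.0, A_e = A_n). φR_n = 0.75 × 400 × 1524 = 457.2 kN.
Governing: min(1972.1, 991.4, 457.2) = 457.2 kN → net-section rupture.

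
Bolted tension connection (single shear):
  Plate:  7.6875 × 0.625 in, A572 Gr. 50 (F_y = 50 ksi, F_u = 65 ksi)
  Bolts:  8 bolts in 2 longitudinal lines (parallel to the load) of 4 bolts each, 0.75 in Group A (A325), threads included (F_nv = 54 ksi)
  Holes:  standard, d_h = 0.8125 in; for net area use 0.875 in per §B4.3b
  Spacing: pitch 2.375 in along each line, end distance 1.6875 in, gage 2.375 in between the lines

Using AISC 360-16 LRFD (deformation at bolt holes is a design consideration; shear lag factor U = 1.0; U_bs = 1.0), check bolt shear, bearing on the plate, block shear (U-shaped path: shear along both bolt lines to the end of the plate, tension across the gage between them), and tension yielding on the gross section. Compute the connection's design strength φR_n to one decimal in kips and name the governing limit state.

143.1 kips (bolt shear governs)

Bolt shear: A_b = π(0.75)²/4 = 0.44179 in². φR_n = 0.75 × 54 × 0.44179 × 8 × 1 = 143.1 kips.
Bearing (0.625 in plate, F_u = 65 ksi): end bolts L_c = 1.6875 − 0.8125/2 = 1.28125, R_n = min(1.2×1.28125×0.625×65, 2.4×0.75×0.625×65) = 62.461 kips/bolt; interior L_c = 2.375 − 0.8125 = 1.5625, R_n = 73.125 kips/bolt. φR_n = 0.75 × (2×62.461 + 6×73.125) = 422.8 kips.
Block shear: shear path 2×[1.6875+3×2.375] = 2×8.8125 in, A_gv = 11.016, A_nv = 2×(8.8125 − 3.5×0.875)×0.625 = 7.1875 in²; tension across gage: (2.375 − 1×0.875)×0.625 = 0.9375 in². R_n = min(0.6×65×7.1875, 0.6×50×11.016) + 1.0×65×0.9375 = min(280.31, 330.48) + 60.938 = 341.25 kips. φR_n = 0.75 × 341.25 = 255.9 kips.
Tension yield (gross): A_g = 7.6875×0.625 = 4.8047 in². φR_n = 0.90 × 50 × 4.8047 = 216.2 kips.
Governing: min(143.1, 422.8, 255.9, 216.2) = 143.1 kips → bolt shear.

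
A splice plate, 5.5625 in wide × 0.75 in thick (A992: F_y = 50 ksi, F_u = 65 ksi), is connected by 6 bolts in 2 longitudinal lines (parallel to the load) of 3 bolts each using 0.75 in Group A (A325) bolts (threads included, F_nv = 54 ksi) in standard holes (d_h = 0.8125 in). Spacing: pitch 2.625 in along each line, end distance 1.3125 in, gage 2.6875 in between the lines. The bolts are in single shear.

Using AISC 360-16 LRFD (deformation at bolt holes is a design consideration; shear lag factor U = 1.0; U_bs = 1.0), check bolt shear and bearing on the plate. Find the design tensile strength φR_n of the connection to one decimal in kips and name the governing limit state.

107.4 kips (bolt shear governs)

Bolt shear: A_b = π(0.75)²/4 = 0.44179 in². φR_n = 0.75 × 54 × 0.44179 × 6 × 1 = 107.4 kips.
Bearing (0.75 in plate, F_u = 65 ksi): end bolts L_c = 1.3125 − 0.8125/2 = 0.90625, R_n = min(1.2×0.90625×0.75×65, 2.4×0.75×0.75×65) = 53.016 kips/bolt; interior L_c = 2.625 − 0.8125 = 1.8125, R_n = 87.75 kips/bolt. φR_n = 0.75 × (2×53.016 + 4×87.75) = 342.8 kips.
Governing: min(107.4, 342.8) = 107.4 kips → bolt shear.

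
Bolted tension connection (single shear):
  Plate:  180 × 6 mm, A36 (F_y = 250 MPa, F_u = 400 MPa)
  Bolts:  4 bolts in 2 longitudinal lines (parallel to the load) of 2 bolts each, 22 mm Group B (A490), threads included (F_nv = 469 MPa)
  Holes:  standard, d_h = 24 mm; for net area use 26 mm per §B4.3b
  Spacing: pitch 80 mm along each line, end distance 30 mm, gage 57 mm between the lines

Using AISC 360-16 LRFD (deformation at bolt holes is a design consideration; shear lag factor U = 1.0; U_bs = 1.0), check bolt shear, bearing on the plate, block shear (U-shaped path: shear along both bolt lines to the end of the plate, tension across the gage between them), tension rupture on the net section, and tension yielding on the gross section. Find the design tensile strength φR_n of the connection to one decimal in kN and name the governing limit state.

Bolt shear: A_b = π(22)²/4 = 380.13 mm². φR_n = 0.75 × 469 × 380.13 × 4 × 1 = 534.8 kN.
Bearing (6 mm plate, F_u = 400 MPa): end bolts L_c = 30 − 24/2 = 18, R_n = min(1.2×18×6×400, 2.4×22×6×400) = 51.84 kN/bolt; interior L_c = 80 − 24 = 56, R_n = 126.72 kN/bolt. φR_n = 0.75 × (2×51.84 + 2×126.72) = 267.8 kN.
Block shear: shear path 2×[30+1×80] = 2×110 mm, A_gv = 1320, A_nv = 2×(110 − 1.5×26)×6 = 852 mm²; tension across gage: (57 − 1×26)×6 = 186 mm². R_n = min(0.6×400×852, 0.6×250×1320) + 1.0×400×186 = min(204.48, 198) + 74.4 = 272.4 kN. φR_n = 0.75 × 272.4 = 204.3 kN.
Tension rupture (net): A_n = (180 − 2×26)×6 = 768 mm² (U = 1.0, A_e = A_n). φR_n = 0.75 × 400 × 768 = 230.4 kN.
Tension yield (gross): A_g = 180×6 = 1080 mm². φR_n = 0.90 × 250 × 1080 = 243.0 kN.
Governing: min(534.8, 267.8, 204.3, 230.4, 243.0) = 204.3 kN → block shear.

204.3 kN (block shear governs)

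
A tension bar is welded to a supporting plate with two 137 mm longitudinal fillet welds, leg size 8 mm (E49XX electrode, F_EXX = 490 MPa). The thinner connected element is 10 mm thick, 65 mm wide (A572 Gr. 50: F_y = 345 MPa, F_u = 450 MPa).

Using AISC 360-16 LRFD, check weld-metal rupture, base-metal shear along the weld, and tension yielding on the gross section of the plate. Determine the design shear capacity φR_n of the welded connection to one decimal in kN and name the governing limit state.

Weld metal: throat = 0.707×8 = 5.656 mm, L = 2×137 = 274 mm. φR_n = 0.75 × 0.6 × 490 × 5.656 × 274 = 341.7 kN.
Base metal shear (10 mm plate): yield φR_n = 1.0×0.6×345×10×274 = 567.2 kN; rupture φR_n = 0.75×0.6×450×10×274 = 554.9 kN; take 554.9 kN (rupture).
Tension yield (gross): A_g = 65×10 = 650 mm². φR_n = 0.90 × 345 × 650 = 201.8 kN.
Governing: min(341.7, 554.9, 201.8) = 201.8 kN → gross-section yield.

201.8 kN (gross-section yield governs)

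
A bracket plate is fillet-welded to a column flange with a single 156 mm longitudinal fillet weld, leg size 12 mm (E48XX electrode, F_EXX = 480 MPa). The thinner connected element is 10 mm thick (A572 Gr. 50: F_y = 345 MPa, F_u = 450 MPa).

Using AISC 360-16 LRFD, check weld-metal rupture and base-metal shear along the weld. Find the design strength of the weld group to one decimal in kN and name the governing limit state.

285.9 kN (weld metal governs)

Weld metal: throat = 0.707×12 = 8.484 mm, L = 156 mm. φR_n = 0.75 × 0.6 × 480 × 8.484 × 156 = 285.9 kN.
Base metal shear (10 mm plate): yield φR_n = 1.0×0.6×345×10×156 = 322.9 kN; rupture φR_n = 0.75×0.6×450×10×156 = 315.9 kN; take 315.9 kN (rupture).
Governing: min(285.9, 315.9) = 285.9 kN → weld metal.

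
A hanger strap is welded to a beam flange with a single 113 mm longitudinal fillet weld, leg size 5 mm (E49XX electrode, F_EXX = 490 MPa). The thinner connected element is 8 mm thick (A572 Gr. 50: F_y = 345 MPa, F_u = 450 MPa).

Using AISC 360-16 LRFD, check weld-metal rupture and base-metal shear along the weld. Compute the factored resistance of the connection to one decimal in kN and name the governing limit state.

Weld metal: throat = 0.707×5 = 3.535 mm, L = 113 mm. φR_n = 0.75 × 0.6 × 490 × 3.535 × 113 = 88.1 kN.
Base metal shear (8 mm plate): yield φR_n = 1.0×0.6×345×8×113 = 187.1 kN; rupture φR_n = 0.75×0.6×450×8×113 = 183.1 kN; take 183.1 kN (rupture).
Governing: min(88.1, 183.1) = 88.1 kN → weld metal.

88.1 kN (weld metal governs)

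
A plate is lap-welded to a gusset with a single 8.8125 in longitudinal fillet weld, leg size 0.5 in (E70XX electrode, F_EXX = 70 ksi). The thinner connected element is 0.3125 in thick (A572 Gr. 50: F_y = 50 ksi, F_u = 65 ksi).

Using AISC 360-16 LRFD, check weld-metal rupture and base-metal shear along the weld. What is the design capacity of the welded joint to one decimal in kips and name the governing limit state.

Weld metal: throat = 0.707×0.5 = 0.3535 in, L = 8.8125 in. φR_n = 0.75 × 0.6 × 70 × 0.3535 × 8.8125 = 98.1 kips.
Base metal shear (0.3125 in plate): yield φR_n = 1.0×0.6×50×0.3125×8.8125 = 82.6 kips; rupture φR_n = 0.75×0.6×65×0.3125×8.8125 = 80.6 kips; take 80.6 kips (rupture).
Governing: min(98.1, 80.6) = 80.6 kips → base-metal shear.

80.6 kips (base-metal shear governs)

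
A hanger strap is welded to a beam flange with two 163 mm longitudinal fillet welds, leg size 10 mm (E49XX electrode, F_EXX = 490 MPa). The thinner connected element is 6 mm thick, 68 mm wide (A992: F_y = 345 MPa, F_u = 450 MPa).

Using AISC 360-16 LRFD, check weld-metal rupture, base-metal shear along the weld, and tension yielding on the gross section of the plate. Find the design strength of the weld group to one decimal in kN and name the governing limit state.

126.7 kN (gross-section yield governs)

Weld metal: throat = 0.707×10 = 7.07 mm, L = 2×163 = 326 mm. φR_n = 0.75 × 0.6 × 490 × 7.07 × 326 = 508.2 kN.
Base metal shear (6 mm plate): yield φR_n = 1.0×0.6×345×6×326 = 404.9 kN; rupture φR_n = 0.75×0.6×450×6×326 = 396.1 kN; take 396.1 kN (rupture).
Tension yield (gross): A_g = 68×6 = 408 mm². φR_n = 0.90 × 345 × 408 = 126.7 kN.
Governing: min(508.2, 396.1, 126.7) = 126.7 kN → gross-section yield.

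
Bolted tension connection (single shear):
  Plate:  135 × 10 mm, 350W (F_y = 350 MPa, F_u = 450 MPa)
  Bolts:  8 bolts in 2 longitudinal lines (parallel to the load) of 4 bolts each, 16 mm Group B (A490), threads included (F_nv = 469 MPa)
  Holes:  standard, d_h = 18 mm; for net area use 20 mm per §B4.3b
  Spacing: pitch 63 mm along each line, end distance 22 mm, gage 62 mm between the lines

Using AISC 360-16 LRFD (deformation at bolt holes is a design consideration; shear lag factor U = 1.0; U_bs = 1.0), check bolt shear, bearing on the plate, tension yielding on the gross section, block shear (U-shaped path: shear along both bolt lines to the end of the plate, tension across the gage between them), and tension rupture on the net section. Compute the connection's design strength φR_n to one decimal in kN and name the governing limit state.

320.6 kN (net-section rupture governs)

Bolt shear: A_b = π(16)²/4 = 201.06 mm². φR_n = 0.75 × 469 × 201.06 × 8 × 1 = 565.8 kN.
Bearing (10 mm plate, F_u = 450 MPa): end bolts L_c = 22 − 18/2 = 13, R_n = min(1.2×13×10×450, 2.4×16×10×450) = 70.2 kN/bolt; interior L_c = 63 − 18 = 45, R_n = 172.8 kN/bolt. φR_n = 0.75 × (2×70.2 + 6×172.8) = 882.9 kN.
Tension yield (gross): A_g = 135×10 = 1350 mm². φR_n = 0.90 × 350 × 1350 = 425.3 kN.
Block shear: shear path 2×[22+3×63] = 2×211 mm, A_gv = 4220, A_nv = 2×(211 − 3.5×20)×10 = 2820 mm²; tension across gage: (62 − 1×20)×10 = 420 mm². R_n = min(0.6×450×2820, 0.6×350×4220) + 1.0×450×420 = min(761.4, 886.2) + 189 = 950.4 kN. φR_n = 0.75 × 950.4 = 712.8 kN.
Tension rupture (net): A_n = (135 − 2×20)×10 = 950 mm² (U = 1.0, A_e = A_n). φR_n = 0.75 × 450 × 950 = 320.6 kN.
Governing: min(565.8, 882.9, 425.3, 712.8, 320.6) = 320.6 kN → net-section rupture.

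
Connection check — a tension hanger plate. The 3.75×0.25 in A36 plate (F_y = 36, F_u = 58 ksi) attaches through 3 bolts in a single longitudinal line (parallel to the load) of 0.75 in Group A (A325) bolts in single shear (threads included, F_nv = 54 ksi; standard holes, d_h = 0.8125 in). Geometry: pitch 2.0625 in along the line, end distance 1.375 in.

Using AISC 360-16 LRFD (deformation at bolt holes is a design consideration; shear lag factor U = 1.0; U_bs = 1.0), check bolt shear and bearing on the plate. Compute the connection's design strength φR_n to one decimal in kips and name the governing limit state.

45.3 kips (bearing governs)

Bolt shear: A_b = π(0.75)²/4 = 0.44179 in². φR_n = 0.75 × 54 × 0.44179 × 3 × 1 = 53.7 kips.
Bearing (0.25 in plate, F_u = 58 ksi): end bolts L_c = 1.375 − 0.8125/2 = 0.96875, R_n = min(1.2×0.96875×0.25×58, 2.4×0.75×0.25×58) = 16.856 kips/bolt; interior L_c = 2.0625 − 0.8125 = 1.25, R_n = 21.75 kips/bolt. φR_n = 0.75 × (1×16.856 + 2×21.75) = 45.3 kips.
Governing: min(53.7, 45.3) = 45.3 kips → bearing.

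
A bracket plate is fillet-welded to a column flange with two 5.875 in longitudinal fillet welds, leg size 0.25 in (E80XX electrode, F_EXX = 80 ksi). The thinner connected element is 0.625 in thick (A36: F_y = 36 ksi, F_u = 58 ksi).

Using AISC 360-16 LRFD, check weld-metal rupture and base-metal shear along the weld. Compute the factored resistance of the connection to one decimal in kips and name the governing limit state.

74.8 kips (weld metal governs)

Weld metal: throat = 0.707×0.25 = 0.17675 in, L = 2×5.875 = 11.75 in. φR_n = 0.75 × 0.6 × 80 × 0.17675 × 11.75 = 74.8 kips.
Base metal shear (0.625 in plate): yield φR_n = 1.0×0.6×36×0.625×11.75 = 158.6 kips; rupture φR_n = 0.75×0.6×58×0.625×11.75 = 191.7 kips; take 158.6 kips (yield).
Governing: min(74.8, 158.6) = 74.8 kips → weld metal.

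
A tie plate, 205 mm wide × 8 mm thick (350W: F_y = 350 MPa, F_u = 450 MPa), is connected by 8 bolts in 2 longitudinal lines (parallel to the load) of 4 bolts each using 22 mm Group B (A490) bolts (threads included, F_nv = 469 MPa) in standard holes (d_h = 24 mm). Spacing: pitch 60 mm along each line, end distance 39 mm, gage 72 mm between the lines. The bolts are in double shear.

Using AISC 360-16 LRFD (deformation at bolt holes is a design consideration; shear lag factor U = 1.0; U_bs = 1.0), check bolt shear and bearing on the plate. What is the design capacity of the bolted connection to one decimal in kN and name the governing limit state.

Bolt shear: A_b = π(22)²/4 = 380.13 mm². φR_n = 0.75 × 469 × 380.13 × 8 × 2 = 2139.4 kN.
Bearing (8 mm plate, F_u = 450 MPa): end bolts L_c = 39 − 24/2 = 27, R_n = min(1.2×27×8×450, 2.4×22×8×450) = 116.64 kN/bolt; interior L_c = 60 − 24 = 36, R_n = 155.52 kN/bolt. φR_n = 0.75 × (2×116.64 + 6×155.52) = 874.8 kN.
Governing: min(2139.4, 874.8) = 874.8 kN → bearing.

874.8 kN (bearing governs)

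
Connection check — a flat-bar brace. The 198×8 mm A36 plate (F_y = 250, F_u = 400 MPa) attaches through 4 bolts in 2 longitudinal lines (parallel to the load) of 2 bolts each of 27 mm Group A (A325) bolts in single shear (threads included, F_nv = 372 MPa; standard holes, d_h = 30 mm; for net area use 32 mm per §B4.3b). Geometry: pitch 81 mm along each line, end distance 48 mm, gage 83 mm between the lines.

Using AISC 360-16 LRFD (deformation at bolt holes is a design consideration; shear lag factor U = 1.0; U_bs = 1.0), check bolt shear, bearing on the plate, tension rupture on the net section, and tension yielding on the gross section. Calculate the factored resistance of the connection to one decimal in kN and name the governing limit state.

Bolt shear: A_b = π(27)²/4 = 572.56 mm². φR_n = 0.75 × 372 × 572.56 × 4 × 1 = 639.0 kN.
Bearing (8 mm plate, F_u = 400 MPa): end bolts L_c = 48 − 30/2 = 33, R_n = min(1.2×33×8×400, 2.4×27×8×400) = 126.72 kN/bolt; interior L_c = 81 − 30 = 51, R_n = 195.84 kN/bolt. φR_n = 0.75 × (2×126.72 + 2×195.84) = 483.8 kN.
Tension rupture (net): A_n = (198 − 2×32)×8 = 1072 mm² (U = 1.0, A_e = A_n). φR_n = 0.75 × 400 × 1072 = 321.6 kN.
Tension yield (gross): A_g = 198×8 = 1584 mm². φR_n = 0.90 × 250 × 1584 = 356.4 kN.
Governing: min(639.0, 483.8, 321.6, 356.4) = 321.6 kN → net-section rupture.

321.6 kN (net-section rupture governs)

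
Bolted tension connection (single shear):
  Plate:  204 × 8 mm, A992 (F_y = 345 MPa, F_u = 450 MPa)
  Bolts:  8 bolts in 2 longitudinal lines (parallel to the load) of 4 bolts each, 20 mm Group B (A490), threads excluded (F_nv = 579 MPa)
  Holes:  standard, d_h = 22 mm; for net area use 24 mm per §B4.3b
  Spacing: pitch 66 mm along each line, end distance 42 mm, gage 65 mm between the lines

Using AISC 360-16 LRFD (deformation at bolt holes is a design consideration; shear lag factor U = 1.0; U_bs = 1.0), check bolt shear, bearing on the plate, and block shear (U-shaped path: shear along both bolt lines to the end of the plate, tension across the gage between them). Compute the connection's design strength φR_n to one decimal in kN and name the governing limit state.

Bolt shear: A_b = π(20)²/4 = 314.16 mm². φR_n = 0.75 × 579 × 314.16 × 8 × 1 = 1091.4 kN.
Bearing (8 mm plate, F_u = 450 MPa): end bolts L_c = 42 − 22/2 = 31, R_n = min(1.2×31×8×450, 2.4×20×8×450) = 133.92 kN/bolt; interior L_c = 66 − 22 = 44, R_n = 172.8 kN/bolt. φR_n = 0.75 × (2×133.92 + 6×172.8) = 978.5 kN.
Block shear: shear path 2×[42+3×66] = 2×240 mm, A_gv = 3840, A_nv = 2×(240 − 3.5×24)×8 = 2496 mm²; tension across gage: (65 − 1×24)×8 = 328 mm². R_n = min(0.6×450×2496, 0.6×345×3840) + 1.0×450×328 = min(673.92, 794.88) + 147.6 = 821.52 kN. φR_n = 0.75 × 821.52 = 616.1 kN.
Governing: min(1091.4, 978.5, 616.1) = 616.1 kN → block shear.

616.1 kN (block shear governs)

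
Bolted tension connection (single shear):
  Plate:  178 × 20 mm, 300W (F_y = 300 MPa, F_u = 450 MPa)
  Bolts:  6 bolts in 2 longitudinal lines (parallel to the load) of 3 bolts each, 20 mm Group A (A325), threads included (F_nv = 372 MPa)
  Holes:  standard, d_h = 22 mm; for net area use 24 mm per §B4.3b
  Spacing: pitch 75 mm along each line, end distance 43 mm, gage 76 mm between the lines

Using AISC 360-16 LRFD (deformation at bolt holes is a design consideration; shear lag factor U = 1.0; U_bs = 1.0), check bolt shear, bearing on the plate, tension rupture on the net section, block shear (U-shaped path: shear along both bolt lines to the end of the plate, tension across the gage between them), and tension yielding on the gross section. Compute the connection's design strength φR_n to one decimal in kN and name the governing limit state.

Bolt shear: A_b = π(20)²/4 = 314.16 mm². φR_n = 0.75 × 372 × 314.16 × 6 × 1 = 525.9 kN.
Bearing (20 mm plate, F_u = 450 MPa): end bolts L_c = 43 − 22/2 = 32, R_n = min(1.2×32×20×450, 2.4×20×20×450) = 345.6 kN/bolt; interior L_c = 75 − 22 = 53, R_n = 432 kN/bolt. φR_n = 0.75 × (2×345.6 + 4×432) = 1814.4 kN.
Tension rupture (net): A_n = (178 − 2×24)×20 = 2600 mm² (U = 1.0, A_e = A_n). φR_n = 0.75 × 450 × 2600 = 877.5 kN.
Block shear: shear path 2×[43+2×75] = 2×193 mm, A_gv = 7720, A_nv = 2×(193 − 2.5×24)×20 = 5320 mm²; tension across gage: (76 − 1×24)×20 = 1040 mm². R_n = min(0.6×450×5320, 0.6×300×7720) + 1.0×450×1040 = min(1436.4, 1389.6) + 468 = 1857.6 kN. φR_n = 0.75 × 1857.6 = 1393.2 kN.
Tension yield (gross): A_g = 178×20 = 3560 mm². φR_n = 0.90 × 300 × 3560 = 961.2 kN.
Governing: min(525.9, 1814.4, 877.5, 1393.2, 961.2) = 525.9 kN → bolt shear.

525.9 kN (bolt shear governs)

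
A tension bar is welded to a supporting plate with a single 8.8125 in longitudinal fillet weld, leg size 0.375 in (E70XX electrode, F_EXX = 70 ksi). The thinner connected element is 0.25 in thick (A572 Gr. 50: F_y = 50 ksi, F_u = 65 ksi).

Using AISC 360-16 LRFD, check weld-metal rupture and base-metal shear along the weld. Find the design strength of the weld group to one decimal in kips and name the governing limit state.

64.4 kips (base-metal shear governs)

Weld metal: throat = 0.707×0.375 = 0.26513 in, L = 8.8125 in. φR_n = 0.75 × 0.6 × 70 × 0.26513 × 8.8125 = 73.6 kips.
Base metal shear (0.25 in plate): yield φR_n = 1.0×0.6×50×0.25×8.8125 = 66.1 kips; rupture φR_n = 0.75×0.6×65×0.25×8.8125 = 64.4 kips; take 64.4 kips (rupture).
Governing: min(73.6, 64.4) = 64.4 kips → base-metal shear.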